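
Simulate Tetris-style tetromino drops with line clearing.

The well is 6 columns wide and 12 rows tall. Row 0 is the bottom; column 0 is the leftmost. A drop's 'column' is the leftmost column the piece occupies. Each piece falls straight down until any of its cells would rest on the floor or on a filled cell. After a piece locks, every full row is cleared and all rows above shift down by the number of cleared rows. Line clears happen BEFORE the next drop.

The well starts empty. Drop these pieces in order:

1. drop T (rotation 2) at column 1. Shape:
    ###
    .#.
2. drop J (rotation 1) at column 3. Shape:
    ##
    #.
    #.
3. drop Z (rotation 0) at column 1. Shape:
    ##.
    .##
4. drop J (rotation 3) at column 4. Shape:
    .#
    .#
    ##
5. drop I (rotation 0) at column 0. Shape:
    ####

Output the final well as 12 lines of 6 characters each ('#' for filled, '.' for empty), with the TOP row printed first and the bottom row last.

Drop 1: T rot2 at col 1 lands with bottom-row=0; cleared 0 line(s) (total 0); column heights now [0 2 2 2 0 0], max=2
Drop 2: J rot1 at col 3 lands with bottom-row=2; cleared 0 line(s) (total 0); column heights now [0 2 2 5 5 0], max=5
Drop 3: Z rot0 at col 1 lands with bottom-row=5; cleared 0 line(s) (total 0); column heights now [0 7 7 6 5 0], max=7
Drop 4: J rot3 at col 4 lands with bottom-row=5; cleared 0 line(s) (total 0); column heights now [0 7 7 6 6 8], max=8
Drop 5: I rot0 at col 0 lands with bottom-row=7; cleared 0 line(s) (total 0); column heights now [8 8 8 8 6 8], max=8

Answer: ......
......
......
......
####.#
.##..#
..####
...##.
...#..
...#..
.###..
..#...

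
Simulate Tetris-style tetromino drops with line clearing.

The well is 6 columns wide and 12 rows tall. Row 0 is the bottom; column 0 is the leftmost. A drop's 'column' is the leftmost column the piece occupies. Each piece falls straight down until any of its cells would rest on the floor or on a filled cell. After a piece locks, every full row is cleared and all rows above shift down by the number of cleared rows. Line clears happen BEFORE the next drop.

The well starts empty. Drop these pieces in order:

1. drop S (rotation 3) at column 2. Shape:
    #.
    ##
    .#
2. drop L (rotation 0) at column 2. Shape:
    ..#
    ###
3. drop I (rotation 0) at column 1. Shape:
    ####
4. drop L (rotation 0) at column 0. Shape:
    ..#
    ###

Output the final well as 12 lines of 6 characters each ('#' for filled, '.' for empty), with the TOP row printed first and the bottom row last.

Answer: ......
......
......
......
..#...
###...
.####.
....#.
..###.
..#...
..##..
...#..

Derivation:
Drop 1: S rot3 at col 2 lands with bottom-row=0; cleared 0 line(s) (total 0); column heights now [0 0 3 2 0 0], max=3
Drop 2: L rot0 at col 2 lands with bottom-row=3; cleared 0 line(s) (total 0); column heights now [0 0 4 4 5 0], max=5
Drop 3: I rot0 at col 1 lands with bottom-row=5; cleared 0 line(s) (total 0); column heights now [0 6 6 6 6 0], max=6
Drop 4: L rot0 at col 0 lands with bottom-row=6; cleared 0 line(s) (total 0); column heights now [7 7 8 6 6 0], max=8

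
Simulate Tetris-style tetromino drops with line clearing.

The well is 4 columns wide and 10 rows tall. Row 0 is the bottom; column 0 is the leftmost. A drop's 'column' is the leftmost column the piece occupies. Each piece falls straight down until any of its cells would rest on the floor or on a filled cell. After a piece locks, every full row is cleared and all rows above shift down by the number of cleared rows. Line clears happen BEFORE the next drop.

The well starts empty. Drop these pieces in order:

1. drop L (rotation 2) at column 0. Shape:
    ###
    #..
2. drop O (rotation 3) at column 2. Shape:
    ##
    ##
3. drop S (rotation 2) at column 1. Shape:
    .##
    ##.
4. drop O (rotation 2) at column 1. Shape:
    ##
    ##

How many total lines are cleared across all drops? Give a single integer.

Drop 1: L rot2 at col 0 lands with bottom-row=0; cleared 0 line(s) (total 0); column heights now [2 2 2 0], max=2
Drop 2: O rot3 at col 2 lands with bottom-row=2; cleared 0 line(s) (total 0); column heights now [2 2 4 4], max=4
Drop 3: S rot2 at col 1 lands with bottom-row=4; cleared 0 line(s) (total 0); column heights now [2 5 6 6], max=6
Drop 4: O rot2 at col 1 lands with bottom-row=6; cleared 0 line(s) (total 0); column heights now [2 8 8 6], max=8

Answer: 0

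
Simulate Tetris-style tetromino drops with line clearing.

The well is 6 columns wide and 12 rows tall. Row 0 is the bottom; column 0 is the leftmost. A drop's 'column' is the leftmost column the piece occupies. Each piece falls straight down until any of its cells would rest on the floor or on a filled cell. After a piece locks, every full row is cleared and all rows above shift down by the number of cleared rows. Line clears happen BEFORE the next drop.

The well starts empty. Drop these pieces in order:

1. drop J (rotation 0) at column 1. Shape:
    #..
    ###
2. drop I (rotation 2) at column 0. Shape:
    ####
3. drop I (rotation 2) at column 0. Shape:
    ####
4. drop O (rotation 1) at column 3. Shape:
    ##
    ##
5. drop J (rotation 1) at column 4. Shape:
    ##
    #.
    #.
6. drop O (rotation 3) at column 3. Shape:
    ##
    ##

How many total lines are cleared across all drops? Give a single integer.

Answer: 0

Derivation:
Drop 1: J rot0 at col 1 lands with bottom-row=0; cleared 0 line(s) (total 0); column heights now [0 2 1 1 0 0], max=2
Drop 2: I rot2 at col 0 lands with bottom-row=2; cleared 0 line(s) (total 0); column heights now [3 3 3 3 0 0], max=3
Drop 3: I rot2 at col 0 lands with bottom-row=3; cleared 0 line(s) (total 0); column heights now [4 4 4 4 0 0], max=4
Drop 4: O rot1 at col 3 lands with bottom-row=4; cleared 0 line(s) (total 0); column heights now [4 4 4 6 6 0], max=6
Drop 5: J rot1 at col 4 lands with bottom-row=6; cleared 0 line(s) (total 0); column heights now [4 4 4 6 9 9], max=9
Drop 6: O rot3 at col 3 lands with bottom-row=9; cleared 0 line(s) (total 0); column heights now [4 4 4 11 11 9], max=11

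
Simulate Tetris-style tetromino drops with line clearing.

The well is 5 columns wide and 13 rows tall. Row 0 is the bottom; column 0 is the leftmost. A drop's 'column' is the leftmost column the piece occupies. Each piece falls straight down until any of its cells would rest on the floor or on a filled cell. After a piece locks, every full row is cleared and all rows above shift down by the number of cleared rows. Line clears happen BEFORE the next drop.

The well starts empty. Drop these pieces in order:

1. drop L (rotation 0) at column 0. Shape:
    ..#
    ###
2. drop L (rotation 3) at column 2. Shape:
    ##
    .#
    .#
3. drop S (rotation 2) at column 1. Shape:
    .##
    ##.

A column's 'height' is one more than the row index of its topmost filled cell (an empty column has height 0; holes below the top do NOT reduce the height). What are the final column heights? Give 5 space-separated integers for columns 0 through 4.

Answer: 1 4 5 5 0

Derivation:
Drop 1: L rot0 at col 0 lands with bottom-row=0; cleared 0 line(s) (total 0); column heights now [1 1 2 0 0], max=2
Drop 2: L rot3 at col 2 lands with bottom-row=0; cleared 0 line(s) (total 0); column heights now [1 1 3 3 0], max=3
Drop 3: S rot2 at col 1 lands with bottom-row=3; cleared 0 line(s) (total 0); column heights now [1 4 5 5 0], max=5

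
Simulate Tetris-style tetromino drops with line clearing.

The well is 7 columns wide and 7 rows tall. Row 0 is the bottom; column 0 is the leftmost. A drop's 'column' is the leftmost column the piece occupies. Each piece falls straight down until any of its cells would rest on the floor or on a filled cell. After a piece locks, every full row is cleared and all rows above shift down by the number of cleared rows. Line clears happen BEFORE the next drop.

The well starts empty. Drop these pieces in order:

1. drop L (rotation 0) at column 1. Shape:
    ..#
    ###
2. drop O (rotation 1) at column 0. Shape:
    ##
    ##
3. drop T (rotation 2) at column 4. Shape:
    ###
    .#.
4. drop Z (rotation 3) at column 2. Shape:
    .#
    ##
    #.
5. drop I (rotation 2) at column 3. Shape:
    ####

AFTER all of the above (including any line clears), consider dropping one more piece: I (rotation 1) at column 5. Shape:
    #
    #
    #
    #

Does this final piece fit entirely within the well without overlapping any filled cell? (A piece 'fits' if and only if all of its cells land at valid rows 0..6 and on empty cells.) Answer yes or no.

Answer: no

Derivation:
Drop 1: L rot0 at col 1 lands with bottom-row=0; cleared 0 line(s) (total 0); column heights now [0 1 1 2 0 0 0], max=2
Drop 2: O rot1 at col 0 lands with bottom-row=1; cleared 0 line(s) (total 0); column heights now [3 3 1 2 0 0 0], max=3
Drop 3: T rot2 at col 4 lands with bottom-row=0; cleared 0 line(s) (total 0); column heights now [3 3 1 2 2 2 2], max=3
Drop 4: Z rot3 at col 2 lands with bottom-row=1; cleared 1 line(s) (total 1); column heights now [2 2 2 3 0 1 0], max=3
Drop 5: I rot2 at col 3 lands with bottom-row=3; cleared 0 line(s) (total 1); column heights now [2 2 2 4 4 4 4], max=4
Test piece I rot1 at col 5 (width 1): heights before test = [2 2 2 4 4 4 4]; fits = False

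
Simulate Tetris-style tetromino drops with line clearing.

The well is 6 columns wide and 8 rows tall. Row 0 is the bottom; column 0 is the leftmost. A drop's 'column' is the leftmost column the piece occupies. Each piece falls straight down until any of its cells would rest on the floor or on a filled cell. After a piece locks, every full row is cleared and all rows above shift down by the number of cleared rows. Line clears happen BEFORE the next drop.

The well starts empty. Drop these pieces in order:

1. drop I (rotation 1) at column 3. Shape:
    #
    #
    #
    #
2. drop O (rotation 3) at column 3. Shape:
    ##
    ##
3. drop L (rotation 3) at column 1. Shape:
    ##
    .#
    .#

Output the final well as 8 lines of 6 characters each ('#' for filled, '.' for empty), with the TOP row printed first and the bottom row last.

Drop 1: I rot1 at col 3 lands with bottom-row=0; cleared 0 line(s) (total 0); column heights now [0 0 0 4 0 0], max=4
Drop 2: O rot3 at col 3 lands with bottom-row=4; cleared 0 line(s) (total 0); column heights now [0 0 0 6 6 0], max=6
Drop 3: L rot3 at col 1 lands with bottom-row=0; cleared 0 line(s) (total 0); column heights now [0 3 3 6 6 0], max=6

Answer: ......
......
...##.
...##.
...#..
.###..
..##..
..##..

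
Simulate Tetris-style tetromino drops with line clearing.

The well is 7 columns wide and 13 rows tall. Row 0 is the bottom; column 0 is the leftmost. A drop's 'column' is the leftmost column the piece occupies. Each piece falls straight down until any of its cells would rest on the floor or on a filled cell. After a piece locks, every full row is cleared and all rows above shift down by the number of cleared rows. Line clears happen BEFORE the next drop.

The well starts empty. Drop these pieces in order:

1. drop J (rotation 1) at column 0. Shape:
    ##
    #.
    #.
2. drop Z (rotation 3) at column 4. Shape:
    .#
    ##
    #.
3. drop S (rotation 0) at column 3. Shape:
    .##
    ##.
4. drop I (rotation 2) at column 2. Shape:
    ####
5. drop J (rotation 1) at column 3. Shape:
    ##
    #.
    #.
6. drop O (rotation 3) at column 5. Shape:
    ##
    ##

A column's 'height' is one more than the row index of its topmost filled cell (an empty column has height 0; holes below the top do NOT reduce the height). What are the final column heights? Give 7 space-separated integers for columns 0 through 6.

Drop 1: J rot1 at col 0 lands with bottom-row=0; cleared 0 line(s) (total 0); column heights now [3 3 0 0 0 0 0], max=3
Drop 2: Z rot3 at col 4 lands with bottom-row=0; cleared 0 line(s) (total 0); column heights now [3 3 0 0 2 3 0], max=3
Drop 3: S rot0 at col 3 lands with bottom-row=2; cleared 0 line(s) (total 0); column heights now [3 3 0 3 4 4 0], max=4
Drop 4: I rot2 at col 2 lands with bottom-row=4; cleared 0 line(s) (total 0); column heights now [3 3 5 5 5 5 0], max=5
Drop 5: J rot1 at col 3 lands with bottom-row=5; cleared 0 line(s) (total 0); column heights now [3 3 5 8 8 5 0], max=8
Drop 6: O rot3 at col 5 lands with bottom-row=5; cleared 0 line(s) (total 0); column heights now [3 3 5 8 8 7 7], max=8

Answer: 3 3 5 8 8 7 7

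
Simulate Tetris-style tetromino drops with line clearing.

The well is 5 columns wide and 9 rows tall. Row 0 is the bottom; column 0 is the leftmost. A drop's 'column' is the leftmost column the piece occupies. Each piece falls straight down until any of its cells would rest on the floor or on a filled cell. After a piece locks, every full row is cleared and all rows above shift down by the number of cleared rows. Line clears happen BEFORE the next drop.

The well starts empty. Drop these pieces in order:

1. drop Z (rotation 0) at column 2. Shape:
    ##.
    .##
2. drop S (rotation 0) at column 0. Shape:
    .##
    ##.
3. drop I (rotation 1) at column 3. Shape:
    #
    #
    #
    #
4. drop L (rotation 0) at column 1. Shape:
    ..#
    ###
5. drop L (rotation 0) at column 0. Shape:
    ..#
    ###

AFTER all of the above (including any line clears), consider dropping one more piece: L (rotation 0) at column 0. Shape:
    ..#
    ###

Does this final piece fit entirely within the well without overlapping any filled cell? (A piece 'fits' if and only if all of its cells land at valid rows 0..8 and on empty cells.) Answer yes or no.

Drop 1: Z rot0 at col 2 lands with bottom-row=0; cleared 0 line(s) (total 0); column heights now [0 0 2 2 1], max=2
Drop 2: S rot0 at col 0 lands with bottom-row=1; cleared 0 line(s) (total 0); column heights now [2 3 3 2 1], max=3
Drop 3: I rot1 at col 3 lands with bottom-row=2; cleared 0 line(s) (total 0); column heights now [2 3 3 6 1], max=6
Drop 4: L rot0 at col 1 lands with bottom-row=6; cleared 0 line(s) (total 0); column heights now [2 7 7 8 1], max=8
Drop 5: L rot0 at col 0 lands with bottom-row=7; cleared 0 line(s) (total 0); column heights now [8 8 9 8 1], max=9
Test piece L rot0 at col 0 (width 3): heights before test = [8 8 9 8 1]; fits = False

Answer: no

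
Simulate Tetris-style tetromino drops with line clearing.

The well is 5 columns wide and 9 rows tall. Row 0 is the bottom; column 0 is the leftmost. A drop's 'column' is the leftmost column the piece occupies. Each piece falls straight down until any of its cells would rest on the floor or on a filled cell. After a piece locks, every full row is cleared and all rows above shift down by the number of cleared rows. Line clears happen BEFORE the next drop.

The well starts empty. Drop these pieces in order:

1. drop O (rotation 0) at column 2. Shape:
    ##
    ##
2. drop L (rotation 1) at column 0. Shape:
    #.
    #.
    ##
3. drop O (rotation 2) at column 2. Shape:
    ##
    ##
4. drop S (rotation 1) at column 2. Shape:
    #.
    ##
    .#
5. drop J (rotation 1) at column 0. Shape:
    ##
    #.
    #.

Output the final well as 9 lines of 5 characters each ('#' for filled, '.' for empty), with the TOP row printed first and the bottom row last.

Drop 1: O rot0 at col 2 lands with bottom-row=0; cleared 0 line(s) (total 0); column heights now [0 0 2 2 0], max=2
Drop 2: L rot1 at col 0 lands with bottom-row=0; cleared 0 line(s) (total 0); column heights now [3 1 2 2 0], max=3
Drop 3: O rot2 at col 2 lands with bottom-row=2; cleared 0 line(s) (total 0); column heights now [3 1 4 4 0], max=4
Drop 4: S rot1 at col 2 lands with bottom-row=4; cleared 0 line(s) (total 0); column heights now [3 1 7 6 0], max=7
Drop 5: J rot1 at col 0 lands with bottom-row=3; cleared 0 line(s) (total 0); column heights now [6 6 7 6 0], max=7

Answer: .....
.....
..#..
####.
#..#.
#.##.
#.##.
#.##.
####.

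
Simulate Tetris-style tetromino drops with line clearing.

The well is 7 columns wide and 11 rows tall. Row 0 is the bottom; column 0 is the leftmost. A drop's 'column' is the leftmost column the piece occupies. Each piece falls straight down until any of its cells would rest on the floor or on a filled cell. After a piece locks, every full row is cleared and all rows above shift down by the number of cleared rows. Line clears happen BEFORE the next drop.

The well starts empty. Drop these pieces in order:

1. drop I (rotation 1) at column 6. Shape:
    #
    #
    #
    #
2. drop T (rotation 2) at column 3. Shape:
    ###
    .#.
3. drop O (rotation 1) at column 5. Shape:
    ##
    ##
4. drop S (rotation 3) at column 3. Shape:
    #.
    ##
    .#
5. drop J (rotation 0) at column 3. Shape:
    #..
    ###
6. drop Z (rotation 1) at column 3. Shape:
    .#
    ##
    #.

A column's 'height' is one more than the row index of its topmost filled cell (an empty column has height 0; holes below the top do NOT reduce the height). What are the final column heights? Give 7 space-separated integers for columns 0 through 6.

Answer: 0 0 0 10 11 7 6

Derivation:
Drop 1: I rot1 at col 6 lands with bottom-row=0; cleared 0 line(s) (total 0); column heights now [0 0 0 0 0 0 4], max=4
Drop 2: T rot2 at col 3 lands with bottom-row=0; cleared 0 line(s) (total 0); column heights now [0 0 0 2 2 2 4], max=4
Drop 3: O rot1 at col 5 lands with bottom-row=4; cleared 0 line(s) (total 0); column heights now [0 0 0 2 2 6 6], max=6
Drop 4: S rot3 at col 3 lands with bottom-row=2; cleared 0 line(s) (total 0); column heights now [0 0 0 5 4 6 6], max=6
Drop 5: J rot0 at col 3 lands with bottom-row=6; cleared 0 line(s) (total 0); column heights now [0 0 0 8 7 7 6], max=8
Drop 6: Z rot1 at col 3 lands with bottom-row=8; cleared 0 line(s) (total 0); column heights now [0 0 0 10 11 7 6], max=11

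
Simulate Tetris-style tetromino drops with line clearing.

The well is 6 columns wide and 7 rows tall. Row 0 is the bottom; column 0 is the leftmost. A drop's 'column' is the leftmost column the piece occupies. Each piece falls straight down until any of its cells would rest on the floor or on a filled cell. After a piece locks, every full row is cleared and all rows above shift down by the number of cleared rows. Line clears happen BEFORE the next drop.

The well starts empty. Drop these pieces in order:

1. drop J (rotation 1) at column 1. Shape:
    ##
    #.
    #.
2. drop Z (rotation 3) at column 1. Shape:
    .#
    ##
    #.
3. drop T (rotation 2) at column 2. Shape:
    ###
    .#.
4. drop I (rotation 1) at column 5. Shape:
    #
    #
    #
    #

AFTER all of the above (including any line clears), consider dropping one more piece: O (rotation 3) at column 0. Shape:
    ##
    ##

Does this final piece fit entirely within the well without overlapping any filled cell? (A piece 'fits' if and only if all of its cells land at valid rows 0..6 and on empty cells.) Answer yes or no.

Drop 1: J rot1 at col 1 lands with bottom-row=0; cleared 0 line(s) (total 0); column heights now [0 3 3 0 0 0], max=3
Drop 2: Z rot3 at col 1 lands with bottom-row=3; cleared 0 line(s) (total 0); column heights now [0 5 6 0 0 0], max=6
Drop 3: T rot2 at col 2 lands with bottom-row=5; cleared 0 line(s) (total 0); column heights now [0 5 7 7 7 0], max=7
Drop 4: I rot1 at col 5 lands with bottom-row=0; cleared 0 line(s) (total 0); column heights now [0 5 7 7 7 4], max=7
Test piece O rot3 at col 0 (width 2): heights before test = [0 5 7 7 7 4]; fits = True

Answer: yes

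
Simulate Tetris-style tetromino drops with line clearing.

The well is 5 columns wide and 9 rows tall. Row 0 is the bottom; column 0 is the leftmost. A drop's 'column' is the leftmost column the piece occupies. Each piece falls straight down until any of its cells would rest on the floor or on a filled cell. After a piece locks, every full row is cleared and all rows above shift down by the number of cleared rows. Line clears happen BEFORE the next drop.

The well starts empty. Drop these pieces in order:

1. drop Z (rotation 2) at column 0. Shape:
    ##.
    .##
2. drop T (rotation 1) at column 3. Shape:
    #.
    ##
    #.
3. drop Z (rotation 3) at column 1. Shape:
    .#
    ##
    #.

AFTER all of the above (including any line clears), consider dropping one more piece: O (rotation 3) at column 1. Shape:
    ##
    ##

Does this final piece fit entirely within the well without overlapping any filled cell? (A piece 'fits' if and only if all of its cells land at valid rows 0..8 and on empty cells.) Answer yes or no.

Answer: yes

Derivation:
Drop 1: Z rot2 at col 0 lands with bottom-row=0; cleared 0 line(s) (total 0); column heights now [2 2 1 0 0], max=2
Drop 2: T rot1 at col 3 lands with bottom-row=0; cleared 0 line(s) (total 0); column heights now [2 2 1 3 2], max=3
Drop 3: Z rot3 at col 1 lands with bottom-row=2; cleared 0 line(s) (total 0); column heights now [2 4 5 3 2], max=5
Test piece O rot3 at col 1 (width 2): heights before test = [2 4 5 3 2]; fits = True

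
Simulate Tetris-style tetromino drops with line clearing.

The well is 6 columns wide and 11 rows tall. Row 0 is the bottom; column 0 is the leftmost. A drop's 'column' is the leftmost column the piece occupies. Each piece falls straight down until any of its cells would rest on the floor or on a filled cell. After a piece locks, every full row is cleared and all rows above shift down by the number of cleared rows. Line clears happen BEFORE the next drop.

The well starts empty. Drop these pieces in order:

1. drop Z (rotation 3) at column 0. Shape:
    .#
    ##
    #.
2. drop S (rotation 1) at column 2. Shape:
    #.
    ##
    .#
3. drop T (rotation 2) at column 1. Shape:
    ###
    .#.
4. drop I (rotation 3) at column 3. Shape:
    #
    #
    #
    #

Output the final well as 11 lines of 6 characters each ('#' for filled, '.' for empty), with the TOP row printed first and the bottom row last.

Drop 1: Z rot3 at col 0 lands with bottom-row=0; cleared 0 line(s) (total 0); column heights now [2 3 0 0 0 0], max=3
Drop 2: S rot1 at col 2 lands with bottom-row=0; cleared 0 line(s) (total 0); column heights now [2 3 3 2 0 0], max=3
Drop 3: T rot2 at col 1 lands with bottom-row=3; cleared 0 line(s) (total 0); column heights now [2 5 5 5 0 0], max=5
Drop 4: I rot3 at col 3 lands with bottom-row=5; cleared 0 line(s) (total 0); column heights now [2 5 5 9 0 0], max=9

Answer: ......
......
...#..
...#..
...#..
...#..
.###..
..#...
.##...
####..
#..#..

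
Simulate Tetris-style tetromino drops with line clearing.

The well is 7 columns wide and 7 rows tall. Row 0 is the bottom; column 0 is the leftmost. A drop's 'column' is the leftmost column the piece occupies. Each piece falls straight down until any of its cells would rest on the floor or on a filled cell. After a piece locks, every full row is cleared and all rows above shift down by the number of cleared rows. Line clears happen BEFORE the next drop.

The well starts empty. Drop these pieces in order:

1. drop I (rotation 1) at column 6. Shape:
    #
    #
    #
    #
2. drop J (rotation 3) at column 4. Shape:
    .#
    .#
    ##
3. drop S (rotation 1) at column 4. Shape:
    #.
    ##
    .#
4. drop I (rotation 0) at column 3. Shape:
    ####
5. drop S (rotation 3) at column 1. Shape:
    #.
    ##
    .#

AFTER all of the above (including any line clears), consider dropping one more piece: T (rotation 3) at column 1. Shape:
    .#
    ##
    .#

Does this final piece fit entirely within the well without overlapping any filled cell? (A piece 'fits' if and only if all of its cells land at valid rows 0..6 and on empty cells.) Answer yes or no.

Answer: yes

Derivation:
Drop 1: I rot1 at col 6 lands with bottom-row=0; cleared 0 line(s) (total 0); column heights now [0 0 0 0 0 0 4], max=4
Drop 2: J rot3 at col 4 lands with bottom-row=0; cleared 0 line(s) (total 0); column heights now [0 0 0 0 1 3 4], max=4
Drop 3: S rot1 at col 4 lands with bottom-row=3; cleared 0 line(s) (total 0); column heights now [0 0 0 0 6 5 4], max=6
Drop 4: I rot0 at col 3 lands with bottom-row=6; cleared 0 line(s) (total 0); column heights now [0 0 0 7 7 7 7], max=7
Drop 5: S rot3 at col 1 lands with bottom-row=0; cleared 0 line(s) (total 0); column heights now [0 3 2 7 7 7 7], max=7
Test piece T rot3 at col 1 (width 2): heights before test = [0 3 2 7 7 7 7]; fits = True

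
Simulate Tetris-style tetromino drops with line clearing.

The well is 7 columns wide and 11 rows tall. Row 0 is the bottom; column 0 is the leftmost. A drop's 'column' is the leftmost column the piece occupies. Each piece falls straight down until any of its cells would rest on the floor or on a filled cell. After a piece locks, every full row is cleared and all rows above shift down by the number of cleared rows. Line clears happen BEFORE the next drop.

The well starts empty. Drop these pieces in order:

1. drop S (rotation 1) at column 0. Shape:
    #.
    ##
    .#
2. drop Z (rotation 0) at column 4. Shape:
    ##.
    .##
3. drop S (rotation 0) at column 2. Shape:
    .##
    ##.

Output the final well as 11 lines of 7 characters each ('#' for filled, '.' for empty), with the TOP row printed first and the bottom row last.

Answer: .......
.......
.......
.......
.......
.......
.......
.......
#..##..
######.
.#...##

Derivation:
Drop 1: S rot1 at col 0 lands with bottom-row=0; cleared 0 line(s) (total 0); column heights now [3 2 0 0 0 0 0], max=3
Drop 2: Z rot0 at col 4 lands with bottom-row=0; cleared 0 line(s) (total 0); column heights now [3 2 0 0 2 2 1], max=3
Drop 3: S rot0 at col 2 lands with bottom-row=1; cleared 0 line(s) (total 0); column heights now [3 2 2 3 3 2 1], max=3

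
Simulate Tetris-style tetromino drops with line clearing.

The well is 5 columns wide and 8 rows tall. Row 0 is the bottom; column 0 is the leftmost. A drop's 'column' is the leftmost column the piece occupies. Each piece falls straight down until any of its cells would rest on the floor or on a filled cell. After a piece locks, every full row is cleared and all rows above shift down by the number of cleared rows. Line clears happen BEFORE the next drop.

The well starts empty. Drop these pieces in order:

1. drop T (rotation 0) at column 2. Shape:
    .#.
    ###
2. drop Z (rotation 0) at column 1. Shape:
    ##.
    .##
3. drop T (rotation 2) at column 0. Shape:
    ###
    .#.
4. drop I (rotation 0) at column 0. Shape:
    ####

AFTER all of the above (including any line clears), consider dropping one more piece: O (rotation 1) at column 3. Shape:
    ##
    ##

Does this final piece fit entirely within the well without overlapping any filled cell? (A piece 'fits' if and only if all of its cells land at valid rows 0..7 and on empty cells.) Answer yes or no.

Drop 1: T rot0 at col 2 lands with bottom-row=0; cleared 0 line(s) (total 0); column heights now [0 0 1 2 1], max=2
Drop 2: Z rot0 at col 1 lands with bottom-row=2; cleared 0 line(s) (total 0); column heights now [0 4 4 3 1], max=4
Drop 3: T rot2 at col 0 lands with bottom-row=4; cleared 0 line(s) (total 0); column heights now [6 6 6 3 1], max=6
Drop 4: I rot0 at col 0 lands with bottom-row=6; cleared 0 line(s) (total 0); column heights now [7 7 7 7 1], max=7
Test piece O rot1 at col 3 (width 2): heights before test = [7 7 7 7 1]; fits = False

Answer: no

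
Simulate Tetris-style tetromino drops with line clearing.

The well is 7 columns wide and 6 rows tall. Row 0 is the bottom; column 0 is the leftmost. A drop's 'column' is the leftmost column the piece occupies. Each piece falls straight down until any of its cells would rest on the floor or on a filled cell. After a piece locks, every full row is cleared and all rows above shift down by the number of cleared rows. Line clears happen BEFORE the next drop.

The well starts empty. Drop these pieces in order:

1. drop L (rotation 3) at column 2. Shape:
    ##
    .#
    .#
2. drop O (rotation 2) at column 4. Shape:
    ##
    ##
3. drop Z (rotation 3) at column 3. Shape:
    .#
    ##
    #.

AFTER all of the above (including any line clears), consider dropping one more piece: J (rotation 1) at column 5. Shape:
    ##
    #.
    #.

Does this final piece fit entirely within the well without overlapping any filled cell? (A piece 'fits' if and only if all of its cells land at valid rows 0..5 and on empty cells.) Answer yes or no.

Drop 1: L rot3 at col 2 lands with bottom-row=0; cleared 0 line(s) (total 0); column heights now [0 0 3 3 0 0 0], max=3
Drop 2: O rot2 at col 4 lands with bottom-row=0; cleared 0 line(s) (total 0); column heights now [0 0 3 3 2 2 0], max=3
Drop 3: Z rot3 at col 3 lands with bottom-row=3; cleared 0 line(s) (total 0); column heights now [0 0 3 5 6 2 0], max=6
Test piece J rot1 at col 5 (width 2): heights before test = [0 0 3 5 6 2 0]; fits = True

Answer: yes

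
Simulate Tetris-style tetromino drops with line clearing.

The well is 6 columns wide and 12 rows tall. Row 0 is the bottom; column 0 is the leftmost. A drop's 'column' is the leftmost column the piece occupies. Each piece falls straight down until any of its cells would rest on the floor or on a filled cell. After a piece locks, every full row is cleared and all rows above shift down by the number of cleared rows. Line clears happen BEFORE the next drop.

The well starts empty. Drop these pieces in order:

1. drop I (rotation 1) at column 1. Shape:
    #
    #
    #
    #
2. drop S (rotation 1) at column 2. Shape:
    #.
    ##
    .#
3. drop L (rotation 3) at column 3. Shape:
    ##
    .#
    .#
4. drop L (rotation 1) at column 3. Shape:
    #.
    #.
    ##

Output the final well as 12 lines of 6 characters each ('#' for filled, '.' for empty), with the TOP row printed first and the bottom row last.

Answer: ......
......
......
......
......
......
...#..
...#..
.#.##.
.####.
.####.
.#.##.

Derivation:
Drop 1: I rot1 at col 1 lands with bottom-row=0; cleared 0 line(s) (total 0); column heights now [0 4 0 0 0 0], max=4
Drop 2: S rot1 at col 2 lands with bottom-row=0; cleared 0 line(s) (total 0); column heights now [0 4 3 2 0 0], max=4
Drop 3: L rot3 at col 3 lands with bottom-row=0; cleared 0 line(s) (total 0); column heights now [0 4 3 3 3 0], max=4
Drop 4: L rot1 at col 3 lands with bottom-row=3; cleared 0 line(s) (total 0); column heights now [0 4 3 6 4 0], max=6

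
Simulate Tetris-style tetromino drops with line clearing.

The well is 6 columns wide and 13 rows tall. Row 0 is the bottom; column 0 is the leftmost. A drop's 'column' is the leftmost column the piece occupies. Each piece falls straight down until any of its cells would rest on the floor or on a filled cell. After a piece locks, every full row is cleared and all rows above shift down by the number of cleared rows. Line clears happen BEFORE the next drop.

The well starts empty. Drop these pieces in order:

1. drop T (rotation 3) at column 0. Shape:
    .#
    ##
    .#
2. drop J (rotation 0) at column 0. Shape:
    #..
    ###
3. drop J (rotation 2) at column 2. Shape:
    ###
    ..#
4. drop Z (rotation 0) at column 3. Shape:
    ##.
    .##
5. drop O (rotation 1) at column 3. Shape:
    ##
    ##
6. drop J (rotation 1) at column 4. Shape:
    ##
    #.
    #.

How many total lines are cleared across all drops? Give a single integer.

Drop 1: T rot3 at col 0 lands with bottom-row=0; cleared 0 line(s) (total 0); column heights now [2 3 0 0 0 0], max=3
Drop 2: J rot0 at col 0 lands with bottom-row=3; cleared 0 line(s) (total 0); column heights now [5 4 4 0 0 0], max=5
Drop 3: J rot2 at col 2 lands with bottom-row=3; cleared 0 line(s) (total 0); column heights now [5 4 5 5 5 0], max=5
Drop 4: Z rot0 at col 3 lands with bottom-row=5; cleared 0 line(s) (total 0); column heights now [5 4 5 7 7 6], max=7
Drop 5: O rot1 at col 3 lands with bottom-row=7; cleared 0 line(s) (total 0); column heights now [5 4 5 9 9 6], max=9
Drop 6: J rot1 at col 4 lands with bottom-row=9; cleared 0 line(s) (total 0); column heights now [5 4 5 9 12 12], max=12

Answer: 0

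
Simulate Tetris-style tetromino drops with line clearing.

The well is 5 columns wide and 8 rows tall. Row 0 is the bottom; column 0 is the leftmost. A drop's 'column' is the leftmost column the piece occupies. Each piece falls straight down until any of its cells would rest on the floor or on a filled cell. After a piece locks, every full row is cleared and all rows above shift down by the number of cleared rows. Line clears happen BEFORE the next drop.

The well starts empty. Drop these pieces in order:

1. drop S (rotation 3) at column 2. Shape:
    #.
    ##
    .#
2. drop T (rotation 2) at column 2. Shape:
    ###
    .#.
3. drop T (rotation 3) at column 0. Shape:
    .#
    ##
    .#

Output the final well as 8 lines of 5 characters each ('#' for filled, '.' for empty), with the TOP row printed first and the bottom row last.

Drop 1: S rot3 at col 2 lands with bottom-row=0; cleared 0 line(s) (total 0); column heights now [0 0 3 2 0], max=3
Drop 2: T rot2 at col 2 lands with bottom-row=2; cleared 0 line(s) (total 0); column heights now [0 0 4 4 4], max=4
Drop 3: T rot3 at col 0 lands with bottom-row=0; cleared 0 line(s) (total 0); column heights now [2 3 4 4 4], max=4

Answer: .....
.....
.....
.....
..###
.###.
####.
.#.#.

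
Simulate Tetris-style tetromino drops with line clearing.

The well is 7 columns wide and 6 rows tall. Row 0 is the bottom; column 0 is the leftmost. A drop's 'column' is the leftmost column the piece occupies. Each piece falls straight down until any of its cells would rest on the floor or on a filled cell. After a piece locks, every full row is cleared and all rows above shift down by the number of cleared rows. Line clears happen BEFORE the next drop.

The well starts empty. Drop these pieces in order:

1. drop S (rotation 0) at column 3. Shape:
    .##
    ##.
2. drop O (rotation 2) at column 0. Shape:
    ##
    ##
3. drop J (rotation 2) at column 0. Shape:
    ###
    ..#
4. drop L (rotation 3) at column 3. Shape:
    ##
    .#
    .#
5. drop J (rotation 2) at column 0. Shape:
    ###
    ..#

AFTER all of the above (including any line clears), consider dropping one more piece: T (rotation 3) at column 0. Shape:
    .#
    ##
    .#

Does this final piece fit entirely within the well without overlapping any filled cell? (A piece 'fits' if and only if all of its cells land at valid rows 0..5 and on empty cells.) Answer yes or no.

Drop 1: S rot0 at col 3 lands with bottom-row=0; cleared 0 line(s) (total 0); column heights now [0 0 0 1 2 2 0], max=2
Drop 2: O rot2 at col 0 lands with bottom-row=0; cleared 0 line(s) (total 0); column heights now [2 2 0 1 2 2 0], max=2
Drop 3: J rot2 at col 0 lands with bottom-row=1; cleared 0 line(s) (total 0); column heights now [3 3 3 1 2 2 0], max=3
Drop 4: L rot3 at col 3 lands with bottom-row=2; cleared 0 line(s) (total 0); column heights now [3 3 3 5 5 2 0], max=5
Drop 5: J rot2 at col 0 lands with bottom-row=3; cleared 0 line(s) (total 0); column heights now [5 5 5 5 5 2 0], max=5
Test piece T rot3 at col 0 (width 2): heights before test = [5 5 5 5 5 2 0]; fits = False

Answer: no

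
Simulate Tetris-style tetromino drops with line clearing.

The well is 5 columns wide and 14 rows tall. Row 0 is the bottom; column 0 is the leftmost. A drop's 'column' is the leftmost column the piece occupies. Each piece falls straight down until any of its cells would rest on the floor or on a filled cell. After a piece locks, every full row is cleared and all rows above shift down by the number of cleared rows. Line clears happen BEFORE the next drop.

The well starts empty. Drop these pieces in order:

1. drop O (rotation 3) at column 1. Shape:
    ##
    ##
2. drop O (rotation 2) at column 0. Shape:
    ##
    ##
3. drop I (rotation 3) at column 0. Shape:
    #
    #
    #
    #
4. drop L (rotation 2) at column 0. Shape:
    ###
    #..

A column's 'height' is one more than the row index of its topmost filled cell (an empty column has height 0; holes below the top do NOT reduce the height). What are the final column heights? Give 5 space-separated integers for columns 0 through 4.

Answer: 10 10 10 0 0

Derivation:
Drop 1: O rot3 at col 1 lands with bottom-row=0; cleared 0 line(s) (total 0); column heights now [0 2 2 0 0], max=2
Drop 2: O rot2 at col 0 lands with bottom-row=2; cleared 0 line(s) (total 0); column heights now [4 4 2 0 0], max=4
Drop 3: I rot3 at col 0 lands with bottom-row=4; cleared 0 line(s) (total 0); column heights now [8 4 2 0 0], max=8
Drop 4: L rot2 at col 0 lands with bottom-row=8; cleared 0 line(s) (total 0); column heights now [10 10 10 0 0], max=10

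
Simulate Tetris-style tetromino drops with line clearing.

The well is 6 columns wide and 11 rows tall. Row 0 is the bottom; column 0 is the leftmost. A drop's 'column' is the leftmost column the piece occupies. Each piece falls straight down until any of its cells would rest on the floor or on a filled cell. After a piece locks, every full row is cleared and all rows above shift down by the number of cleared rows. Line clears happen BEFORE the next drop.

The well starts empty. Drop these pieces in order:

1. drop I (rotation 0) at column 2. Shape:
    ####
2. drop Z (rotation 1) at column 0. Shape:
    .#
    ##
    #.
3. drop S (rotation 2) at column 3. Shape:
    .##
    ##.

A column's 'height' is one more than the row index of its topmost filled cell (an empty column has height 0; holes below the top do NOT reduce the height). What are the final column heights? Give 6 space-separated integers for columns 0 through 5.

Drop 1: I rot0 at col 2 lands with bottom-row=0; cleared 0 line(s) (total 0); column heights now [0 0 1 1 1 1], max=1
Drop 2: Z rot1 at col 0 lands with bottom-row=0; cleared 0 line(s) (total 0); column heights now [2 3 1 1 1 1], max=3
Drop 3: S rot2 at col 3 lands with bottom-row=1; cleared 0 line(s) (total 0); column heights now [2 3 1 2 3 3], max=3

Answer: 2 3 1 2 3 3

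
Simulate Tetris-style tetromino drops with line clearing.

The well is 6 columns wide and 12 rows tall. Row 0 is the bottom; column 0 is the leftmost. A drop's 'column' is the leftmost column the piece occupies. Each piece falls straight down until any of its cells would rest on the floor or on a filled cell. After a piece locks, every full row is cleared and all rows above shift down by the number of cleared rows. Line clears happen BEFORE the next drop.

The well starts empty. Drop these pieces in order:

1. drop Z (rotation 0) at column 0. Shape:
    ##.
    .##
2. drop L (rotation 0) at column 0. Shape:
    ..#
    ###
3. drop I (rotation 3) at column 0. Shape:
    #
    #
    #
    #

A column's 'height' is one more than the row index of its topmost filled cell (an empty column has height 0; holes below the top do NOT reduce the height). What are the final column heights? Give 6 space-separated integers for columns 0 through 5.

Drop 1: Z rot0 at col 0 lands with bottom-row=0; cleared 0 line(s) (total 0); column heights now [2 2 1 0 0 0], max=2
Drop 2: L rot0 at col 0 lands with bottom-row=2; cleared 0 line(s) (total 0); column heights now [3 3 4 0 0 0], max=4
Drop 3: I rot3 at col 0 lands with bottom-row=3; cleared 0 line(s) (total 0); column heights now [7 3 4 0 0 0], max=7

Answer: 7 3 4 0 0 0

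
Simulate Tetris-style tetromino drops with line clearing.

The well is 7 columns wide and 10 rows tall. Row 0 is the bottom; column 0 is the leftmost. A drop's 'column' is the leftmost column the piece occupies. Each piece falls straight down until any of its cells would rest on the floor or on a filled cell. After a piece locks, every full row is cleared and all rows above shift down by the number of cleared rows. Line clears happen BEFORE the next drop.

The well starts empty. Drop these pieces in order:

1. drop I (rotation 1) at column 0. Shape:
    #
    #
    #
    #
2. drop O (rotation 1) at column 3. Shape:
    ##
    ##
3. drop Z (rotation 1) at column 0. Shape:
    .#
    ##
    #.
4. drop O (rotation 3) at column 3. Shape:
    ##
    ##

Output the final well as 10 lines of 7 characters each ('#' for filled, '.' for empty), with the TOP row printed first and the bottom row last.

Drop 1: I rot1 at col 0 lands with bottom-row=0; cleared 0 line(s) (total 0); column heights now [4 0 0 0 0 0 0], max=4
Drop 2: O rot1 at col 3 lands with bottom-row=0; cleared 0 line(s) (total 0); column heights now [4 0 0 2 2 0 0], max=4
Drop 3: Z rot1 at col 0 lands with bottom-row=4; cleared 0 line(s) (total 0); column heights now [6 7 0 2 2 0 0], max=7
Drop 4: O rot3 at col 3 lands with bottom-row=2; cleared 0 line(s) (total 0); column heights now [6 7 0 4 4 0 0], max=7

Answer: .......
.......
.......
.#.....
##.....
#......
#..##..
#..##..
#..##..
#..##..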